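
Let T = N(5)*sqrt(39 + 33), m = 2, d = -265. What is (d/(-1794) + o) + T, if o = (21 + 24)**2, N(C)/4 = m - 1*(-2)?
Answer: 3633115/1794 + 96*sqrt(2) ≈ 2160.9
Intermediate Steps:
N(C) = 16 (N(C) = 4*(2 - 1*(-2)) = 4*(2 + 2) = 4*4 = 16)
o = 2025 (o = 45**2 = 2025)
T = 96*sqrt(2) (T = 16*sqrt(39 + 33) = 16*sqrt(72) = 16*(6*sqrt(2)) = 96*sqrt(2) ≈ 135.76)
(d/(-1794) + o) + T = (-265/(-1794) + 2025) + 96*sqrt(2) = (-265*(-1/1794) + 2025) + 96*sqrt(2) = (265/1794 + 2025) + 96*sqrt(2) = 3633115/1794 + 96*sqrt(2)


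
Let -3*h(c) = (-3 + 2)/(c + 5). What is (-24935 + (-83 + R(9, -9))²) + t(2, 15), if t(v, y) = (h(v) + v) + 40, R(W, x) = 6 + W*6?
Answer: -511643/21 ≈ -24364.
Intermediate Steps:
h(c) = 1/(3*(5 + c)) (h(c) = -(-3 + 2)/(3*(c + 5)) = -(-1)/(3*(5 + c)) = 1/(3*(5 + c)))
R(W, x) = 6 + 6*W
t(v, y) = 40 + v + 1/(3*(5 + v)) (t(v, y) = (1/(3*(5 + v)) + v) + 40 = (v + 1/(3*(5 + v))) + 40 = 40 + v + 1/(3*(5 + v)))
(-24935 + (-83 + R(9, -9))²) + t(2, 15) = (-24935 + (-83 + (6 + 6*9))²) + (⅓ + (5 + 2)*(40 + 2))/(5 + 2) = (-24935 + (-83 + (6 + 54))²) + (⅓ + 7*42)/7 = (-24935 + (-83 + 60)²) + (⅓ + 294)/7 = (-24935 + (-23)²) + (⅐)*(883/3) = (-24935 + 529) + 883/21 = -24406 + 883/21 = -511643/21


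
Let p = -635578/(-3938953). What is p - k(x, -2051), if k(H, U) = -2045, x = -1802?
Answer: 8055794463/3938953 ≈ 2045.2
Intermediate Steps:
p = 635578/3938953 (p = -635578*(-1/3938953) = 635578/3938953 ≈ 0.16136)
p - k(x, -2051) = 635578/3938953 - 1*(-2045) = 635578/3938953 + 2045 = 8055794463/3938953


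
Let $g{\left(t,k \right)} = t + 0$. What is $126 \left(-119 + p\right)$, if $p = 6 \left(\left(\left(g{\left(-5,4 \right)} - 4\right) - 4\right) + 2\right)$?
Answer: $-23310$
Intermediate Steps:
$g{\left(t,k \right)} = t$
$p = -66$ ($p = 6 \left(\left(\left(-5 - 4\right) - 4\right) + 2\right) = 6 \left(\left(-9 - 4\right) + 2\right) = 6 \left(-13 + 2\right) = 6 \left(-11\right) = -66$)
$126 \left(-119 + p\right) = 126 \left(-119 - 66\right) = 126 \left(-185\right) = -23310$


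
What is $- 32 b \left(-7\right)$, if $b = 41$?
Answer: $9184$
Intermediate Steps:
$- 32 b \left(-7\right) = \left(-32\right) 41 \left(-7\right) = \left(-1312\right) \left(-7\right) = 9184$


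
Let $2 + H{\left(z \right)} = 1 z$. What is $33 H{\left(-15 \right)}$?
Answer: $-561$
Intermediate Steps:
$H{\left(z \right)} = -2 + z$ ($H{\left(z \right)} = -2 + 1 z = -2 + z$)
$33 H{\left(-15 \right)} = 33 \left(-2 - 15\right) = 33 \left(-17\right) = -561$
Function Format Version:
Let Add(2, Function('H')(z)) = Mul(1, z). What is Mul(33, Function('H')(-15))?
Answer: -561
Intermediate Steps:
Function('H')(z) = Add(-2, z) (Function('H')(z) = Add(-2, Mul(1, z)) = Add(-2, z))
Mul(33, Function('H')(-15)) = Mul(33, Add(-2, -15)) = Mul(33, -17) = -561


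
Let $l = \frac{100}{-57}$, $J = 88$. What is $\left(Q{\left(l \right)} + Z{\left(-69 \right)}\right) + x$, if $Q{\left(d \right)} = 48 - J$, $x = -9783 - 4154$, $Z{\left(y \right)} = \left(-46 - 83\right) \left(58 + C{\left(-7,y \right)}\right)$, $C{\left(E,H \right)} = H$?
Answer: $-12558$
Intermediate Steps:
$l = - \frac{100}{57}$ ($l = 100 \left(- \frac{1}{57}\right) = - \frac{100}{57} \approx -1.7544$)
$Z{\left(y \right)} = -7482 - 129 y$ ($Z{\left(y \right)} = \left(-46 - 83\right) \left(58 + y\right) = - 129 \left(58 + y\right) = -7482 - 129 y$)
$x = -13937$
$Q{\left(d \right)} = -40$ ($Q{\left(d \right)} = 48 - 88 = -40$)
$\left(Q{\left(l \right)} + Z{\left(-69 \right)}\right) + x = \left(-40 - -1419\right) - 13937 = \left(-40 + \left(-7482 + 8901\right)\right) - 13937 = \left(-40 + 1419\right) - 13937 = 1379 - 13937 = -12558$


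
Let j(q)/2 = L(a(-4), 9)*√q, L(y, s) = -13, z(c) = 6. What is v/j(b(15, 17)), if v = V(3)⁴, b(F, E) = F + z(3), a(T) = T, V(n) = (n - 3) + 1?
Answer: -√21/546 ≈ -0.0083930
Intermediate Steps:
V(n) = -2 + n (V(n) = (-3 + n) + 1 = -2 + n)
b(F, E) = 6 + F (b(F, E) = F + 6 = 6 + F)
j(q) = -26*√q (j(q) = 2*(-13*√q) = -26*√q)
v = 1 (v = (-2 + 3)⁴ = 1⁴ = 1)
v/j(b(15, 17)) = 1/(-26*√(6 + 15)) = 1/(-26*√21) = 1*(-√21/546) = -√21/546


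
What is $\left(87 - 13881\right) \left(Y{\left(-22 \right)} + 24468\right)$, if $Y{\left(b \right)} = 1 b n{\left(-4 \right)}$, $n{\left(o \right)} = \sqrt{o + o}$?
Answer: $-337511592 + 606936 i \sqrt{2} \approx -3.3751 \cdot 10^{8} + 8.5834 \cdot 10^{5} i$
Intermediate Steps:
$n{\left(o \right)} = \sqrt{2} \sqrt{o}$ ($n{\left(o \right)} = \sqrt{2 o} = \sqrt{2} \sqrt{o}$)
$Y{\left(b \right)} = 2 i b \sqrt{2}$ ($Y{\left(b \right)} = 1 b \sqrt{2} \sqrt{-4} = b \sqrt{2} \cdot 2 i = b 2 i \sqrt{2} = 2 i b \sqrt{2}$)
$\left(87 - 13881\right) \left(Y{\left(-22 \right)} + 24468\right) = \left(87 - 13881\right) \left(2 i \left(-22\right) \sqrt{2} + 24468\right) = - 13794 \left(- 44 i \sqrt{2} + 24468\right) = - 13794 \left(24468 - 44 i \sqrt{2}\right) = -337511592 + 606936 i \sqrt{2}$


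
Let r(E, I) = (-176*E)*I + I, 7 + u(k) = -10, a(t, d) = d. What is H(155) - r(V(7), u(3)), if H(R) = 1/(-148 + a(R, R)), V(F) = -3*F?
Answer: 439944/7 ≈ 62849.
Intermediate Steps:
u(k) = -17 (u(k) = -7 - 10 = -17)
H(R) = 1/(-148 + R)
r(E, I) = I - 176*E*I (r(E, I) = -176*E*I + I = I - 176*E*I)
H(155) - r(V(7), u(3)) = 1/(-148 + 155) - (-17)*(1 - (-528)*7) = 1/7 - (-17)*(1 - 176*(-21)) = ⅐ - (-17)*(1 + 3696) = ⅐ - (-17)*3697 = ⅐ - 1*(-62849) = ⅐ + 62849 = 439944/7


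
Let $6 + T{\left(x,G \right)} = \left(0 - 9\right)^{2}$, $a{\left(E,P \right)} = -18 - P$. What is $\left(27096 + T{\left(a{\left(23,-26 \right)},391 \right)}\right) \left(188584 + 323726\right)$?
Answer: $13919975010$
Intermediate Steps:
$T{\left(x,G \right)} = 75$ ($T{\left(x,G \right)} = -6 + \left(0 - 9\right)^{2} = -6 + \left(-9\right)^{2} = -6 + 81 = 75$)
$\left(27096 + T{\left(a{\left(23,-26 \right)},391 \right)}\right) \left(188584 + 323726\right) = \left(27096 + 75\right) \left(188584 + 323726\right) = 27171 \cdot 512310 = 13919975010$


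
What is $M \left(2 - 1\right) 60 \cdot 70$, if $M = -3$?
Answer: $-12600$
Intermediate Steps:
$M \left(2 - 1\right) 60 \cdot 70 = - 3 \left(2 - 1\right) 60 \cdot 70 = \left(-3\right) 1 \cdot 60 \cdot 70 = \left(-3\right) 60 \cdot 70 = \left(-180\right) 70 = -12600$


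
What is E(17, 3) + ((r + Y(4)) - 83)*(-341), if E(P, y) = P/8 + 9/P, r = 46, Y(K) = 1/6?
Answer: 5125631/408 ≈ 12563.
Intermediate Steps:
Y(K) = 1/6
E(P, y) = 9/P + P/8 (E(P, y) = P*(1/8) + 9/P = P/8 + 9/P = 9/P + P/8)
E(17, 3) + ((r + Y(4)) - 83)*(-341) = (9/17 + (1/8)*17) + ((46 + 1/6) - 83)*(-341) = (9*(1/17) + 17/8) + (277/6 - 83)*(-341) = (9/17 + 17/8) - 221/6*(-341) = 361/136 + 75361/6 = 5125631/408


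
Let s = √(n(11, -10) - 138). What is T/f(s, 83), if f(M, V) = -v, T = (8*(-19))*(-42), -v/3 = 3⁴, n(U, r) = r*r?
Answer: 2128/81 ≈ 26.272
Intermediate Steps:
n(U, r) = r²
v = -243 (v = -3*3⁴ = -3*81 = -243)
s = I*√38 (s = √((-10)² - 138) = √(100 - 138) = √(-38) = I*√38 ≈ 6.1644*I)
T = 6384 (T = -152*(-42) = 6384)
f(M, V) = 243 (f(M, V) = -1*(-243) = 243)
T/f(s, 83) = 6384/243 = 6384*(1/243) = 2128/81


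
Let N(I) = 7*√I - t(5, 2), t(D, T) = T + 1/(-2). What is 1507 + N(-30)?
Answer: 3011/2 + 7*I*√30 ≈ 1505.5 + 38.341*I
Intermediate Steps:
t(D, T) = -½ + T (t(D, T) = T - ½ = -½ + T)
N(I) = -3/2 + 7*√I (N(I) = 7*√I - (-½ + 2) = 7*√I - 1*3/2 = 7*√I - 3/2 = -3/2 + 7*√I)
1507 + N(-30) = 1507 + (-3/2 + 7*√(-30)) = 1507 + (-3/2 + 7*(I*√30)) = 1507 + (-3/2 + 7*I*√30) = 3011/2 + 7*I*√30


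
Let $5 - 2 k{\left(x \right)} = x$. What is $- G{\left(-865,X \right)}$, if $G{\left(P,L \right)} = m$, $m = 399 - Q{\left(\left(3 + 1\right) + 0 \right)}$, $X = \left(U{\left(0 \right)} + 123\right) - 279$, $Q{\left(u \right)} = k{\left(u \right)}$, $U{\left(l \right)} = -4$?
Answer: $- \frac{797}{2} \approx -398.5$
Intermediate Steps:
$k{\left(x \right)} = \frac{5}{2} - \frac{x}{2}$
$Q{\left(u \right)} = \frac{5}{2} - \frac{u}{2}$
$X = -160$ ($X = \left(-4 + 123\right) - 279 = 119 - 279 = -160$)
$m = \frac{797}{2}$ ($m = 399 - \left(\frac{5}{2} - \frac{\left(3 + 1\right) + 0}{2}\right) = 399 - \left(\frac{5}{2} - \frac{4 + 0}{2}\right) = 399 - \left(\frac{5}{2} - 2\right) = 399 - \frac{1}{2} = \frac{797}{2} \approx 398.5$)
$G{\left(P,L \right)} = \frac{797}{2}$
$- G{\left(-865,X \right)} = \left(-1\right) \frac{797}{2} = - \frac{797}{2}$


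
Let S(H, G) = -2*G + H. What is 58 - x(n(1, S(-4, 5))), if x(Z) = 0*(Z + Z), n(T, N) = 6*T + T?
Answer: 58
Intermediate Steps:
S(H, G) = H - 2*G
n(T, N) = 7*T
x(Z) = 0 (x(Z) = 0*(2*Z) = 0)
58 - x(n(1, S(-4, 5))) = 58 - 1*0 = 58 + 0 = 58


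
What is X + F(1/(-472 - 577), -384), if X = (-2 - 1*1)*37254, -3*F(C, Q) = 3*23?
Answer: -111785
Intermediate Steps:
F(C, Q) = -23
X = -111762 (X = (-2 - 1)*37254 = -3*37254 = -111762)
X + F(1/(-472 - 577), -384) = -111762 - 23 = -111785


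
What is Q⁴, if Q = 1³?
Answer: 1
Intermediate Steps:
Q = 1
Q⁴ = 1⁴ = 1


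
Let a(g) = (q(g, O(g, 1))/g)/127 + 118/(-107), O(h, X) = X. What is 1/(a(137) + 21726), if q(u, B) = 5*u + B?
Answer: 1861693/40445162438 ≈ 4.6030e-5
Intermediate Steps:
q(u, B) = B + 5*u
a(g) = -118/107 + (1 + 5*g)/(127*g) (a(g) = ((1 + 5*g)/g)/127 + 118/(-107) = ((1 + 5*g)/g)*(1/127) + 118*(-1/107) = (1 + 5*g)/(127*g) - 118/107 = -118/107 + (1 + 5*g)/(127*g))
1/(a(137) + 21726) = 1/((1/13589)*(107 - 14451*137)/137 + 21726) = 1/((1/13589)*(1/137)*(107 - 1979787) + 21726) = 1/((1/13589)*(1/137)*(-1979680) + 21726) = 1/(-1979680/1861693 + 21726) = 1/(40445162438/1861693) = 1861693/40445162438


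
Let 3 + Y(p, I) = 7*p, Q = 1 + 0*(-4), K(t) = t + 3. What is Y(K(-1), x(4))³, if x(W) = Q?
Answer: 1331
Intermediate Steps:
K(t) = 3 + t
Q = 1 (Q = 1 + 0 = 1)
x(W) = 1
Y(p, I) = -3 + 7*p
Y(K(-1), x(4))³ = (-3 + 7*(3 - 1))³ = (-3 + 7*2)³ = (-3 + 14)³ = 11³ = 1331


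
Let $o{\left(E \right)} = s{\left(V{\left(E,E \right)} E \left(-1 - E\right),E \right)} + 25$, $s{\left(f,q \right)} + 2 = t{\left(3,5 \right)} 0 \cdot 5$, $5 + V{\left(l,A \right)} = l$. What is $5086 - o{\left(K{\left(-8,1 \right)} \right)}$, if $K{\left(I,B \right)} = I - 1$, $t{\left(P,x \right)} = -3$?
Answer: $5063$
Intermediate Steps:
$K{\left(I,B \right)} = -1 + I$ ($K{\left(I,B \right)} = I - 1 = -1 + I$)
$V{\left(l,A \right)} = -5 + l$
$s{\left(f,q \right)} = -2$ ($s{\left(f,q \right)} = -2 + \left(-3\right) 0 \cdot 5 = -2 + 0 \cdot 5 = -2 + 0 = -2$)
$o{\left(E \right)} = 23$ ($o{\left(E \right)} = -2 + 25 = 23$)
$5086 - o{\left(K{\left(-8,1 \right)} \right)} = 5086 - 23 = 5063$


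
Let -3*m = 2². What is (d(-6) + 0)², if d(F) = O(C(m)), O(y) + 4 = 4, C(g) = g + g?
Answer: 0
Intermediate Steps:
m = -4/3 (m = -⅓*2² = -⅓*4 = -4/3 ≈ -1.3333)
C(g) = 2*g
O(y) = 0 (O(y) = -4 + 4 = 0)
d(F) = 0
(d(-6) + 0)² = (0 + 0)² = 0² = 0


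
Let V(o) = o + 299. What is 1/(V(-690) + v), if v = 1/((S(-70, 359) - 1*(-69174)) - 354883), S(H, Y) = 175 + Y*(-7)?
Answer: -288047/112626378 ≈ -0.0025575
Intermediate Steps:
V(o) = 299 + o
S(H, Y) = 175 - 7*Y
v = -1/288047 (v = 1/(((175 - 7*359) - 1*(-69174)) - 354883) = 1/(((175 - 2513) + 69174) - 354883) = 1/((-2338 + 69174) - 354883) = 1/(66836 - 354883) = 1/(-288047) = -1/288047 ≈ -3.4717e-6)
1/(V(-690) + v) = 1/((299 - 690) - 1/288047) = 1/(-391 - 1/288047) = 1/(-112626378/288047) = -288047/112626378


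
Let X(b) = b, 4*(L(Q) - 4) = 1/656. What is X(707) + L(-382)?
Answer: 1865665/2624 ≈ 711.00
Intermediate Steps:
L(Q) = 10497/2624 (L(Q) = 4 + (¼)/656 = 4 + (¼)*(1/656) = 4 + 1/2624 = 10497/2624)
X(707) + L(-382) = 707 + 10497/2624 = 1865665/2624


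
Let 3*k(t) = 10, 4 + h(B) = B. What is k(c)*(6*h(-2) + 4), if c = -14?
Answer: -320/3 ≈ -106.67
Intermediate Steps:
h(B) = -4 + B
k(t) = 10/3 (k(t) = (1/3)*10 = 10/3)
k(c)*(6*h(-2) + 4) = 10*(6*(-4 - 2) + 4)/3 = 10*(6*(-6) + 4)/3 = 10*(-36 + 4)/3 = (10/3)*(-32) = -320/3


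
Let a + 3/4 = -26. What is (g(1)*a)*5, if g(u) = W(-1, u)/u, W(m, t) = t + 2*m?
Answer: 535/4 ≈ 133.75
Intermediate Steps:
g(u) = (-2 + u)/u (g(u) = (u + 2*(-1))/u = (u - 2)/u = (-2 + u)/u)
a = -107/4 (a = -¾ - 26 = -107/4 ≈ -26.750)
(g(1)*a)*5 = (((-2 + 1)/1)*(-107/4))*5 = ((1*(-1))*(-107/4))*5 = -1*(-107/4)*5 = (107/4)*5 = 535/4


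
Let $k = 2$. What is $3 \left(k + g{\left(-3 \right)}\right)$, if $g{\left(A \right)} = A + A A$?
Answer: $24$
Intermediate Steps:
$g{\left(A \right)} = A + A^{2}$
$3 \left(k + g{\left(-3 \right)}\right) = 3 \left(2 - 3 \left(1 - 3\right)\right) = 3 \left(2 - -6\right) = 3 \left(2 + 6\right) = 3 \cdot 8 = 24$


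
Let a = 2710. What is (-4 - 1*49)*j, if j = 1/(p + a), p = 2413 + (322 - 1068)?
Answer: -53/4377 ≈ -0.012109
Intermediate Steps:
p = 1667 (p = 2413 - 746 = 1667)
j = 1/4377 (j = 1/(1667 + 2710) = 1/4377 ≈ 0.00022847)
(-4 - 1*49)*j = (-4 - 1*49)*(1/4377) = (-4 - 49)*(1/4377) = -53*1/4377 = -53/4377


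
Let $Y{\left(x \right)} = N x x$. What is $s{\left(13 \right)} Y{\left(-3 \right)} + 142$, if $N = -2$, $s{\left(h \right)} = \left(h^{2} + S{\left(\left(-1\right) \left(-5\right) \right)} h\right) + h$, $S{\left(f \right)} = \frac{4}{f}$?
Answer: $- \frac{16606}{5} \approx -3321.2$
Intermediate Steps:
$s{\left(h \right)} = h^{2} + \frac{9 h}{5}$ ($s{\left(h \right)} = \left(h^{2} + \frac{4}{\left(-1\right) \left(-5\right)} h\right) + h = \left(h^{2} + \frac{4}{5} h\right) + h = \left(h^{2} + 4 \cdot \frac{1}{5} h\right) + h = \left(h^{2} + \frac{4 h}{5}\right) + h = h^{2} + \frac{9 h}{5}$)
$Y{\left(x \right)} = - 2 x^{2}$ ($Y{\left(x \right)} = - 2 x x = - 2 x^{2}$)
$s{\left(13 \right)} Y{\left(-3 \right)} + 142 = \frac{1}{5} \cdot 13 \left(9 + 5 \cdot 13\right) \left(- 2 \left(-3\right)^{2}\right) + 142 = \frac{1}{5} \cdot 13 \left(9 + 65\right) \left(\left(-2\right) 9\right) + 142 = \frac{1}{5} \cdot 13 \cdot 74 \left(-18\right) + 142 = \frac{962}{5} \left(-18\right) + 142 = - \frac{17316}{5} + 142 = - \frac{16606}{5}$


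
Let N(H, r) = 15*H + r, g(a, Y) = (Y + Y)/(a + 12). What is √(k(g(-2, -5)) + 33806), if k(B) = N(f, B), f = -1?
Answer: √33790 ≈ 183.82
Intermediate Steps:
g(a, Y) = 2*Y/(12 + a) (g(a, Y) = (2*Y)/(12 + a) = 2*Y/(12 + a))
N(H, r) = r + 15*H
k(B) = -15 + B (k(B) = B + 15*(-1) = B - 15 = -15 + B)
√(k(g(-2, -5)) + 33806) = √((-15 + 2*(-5)/(12 - 2)) + 33806) = √((-15 + 2*(-5)/10) + 33806) = √((-15 + 2*(-5)*(⅒)) + 33806) = √((-15 - 1) + 33806) = √(-16 + 33806) = √33790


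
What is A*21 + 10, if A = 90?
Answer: 1900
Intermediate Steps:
A*21 + 10 = 90*21 + 10 = 1890 + 10 = 1900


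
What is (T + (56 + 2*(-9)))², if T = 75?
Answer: 12769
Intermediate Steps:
(T + (56 + 2*(-9)))² = (75 + (56 + 2*(-9)))² = (75 + (56 - 18))² = (75 + 38)² = 113² = 12769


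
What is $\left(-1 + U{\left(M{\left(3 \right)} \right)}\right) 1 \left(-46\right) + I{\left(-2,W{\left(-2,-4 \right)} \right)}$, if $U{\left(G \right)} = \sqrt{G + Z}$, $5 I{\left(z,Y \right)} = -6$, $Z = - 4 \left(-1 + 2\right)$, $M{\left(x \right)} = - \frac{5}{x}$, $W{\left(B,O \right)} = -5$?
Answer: $\frac{224}{5} - \frac{46 i \sqrt{51}}{3} \approx 44.8 - 109.5 i$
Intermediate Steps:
$Z = -4$ ($Z = \left(-4\right) 1 = -4$)
$I{\left(z,Y \right)} = - \frac{6}{5}$ ($I{\left(z,Y \right)} = \frac{1}{5} \left(-6\right) = - \frac{6}{5}$)
$U{\left(G \right)} = \sqrt{-4 + G}$ ($U{\left(G \right)} = \sqrt{G - 4} = \sqrt{-4 + G}$)
$\left(-1 + U{\left(M{\left(3 \right)} \right)}\right) 1 \left(-46\right) + I{\left(-2,W{\left(-2,-4 \right)} \right)} = \left(-1 + \sqrt{-4 - \frac{5}{3}}\right) 1 \left(-46\right) - \frac{6}{5} = \left(-1 + \sqrt{- \frac{17}{3}}\right) 1 \left(-46\right) - \frac{6}{5} = \left(-1 + \frac{i \sqrt{51}}{3}\right) 1 \left(-46\right) - \frac{6}{5} = \left(-1 + \frac{i \sqrt{51}}{3}\right) \left(-46\right) - \frac{6}{5} = \left(46 - \frac{46 i \sqrt{51}}{3}\right) - \frac{6}{5} = \frac{224}{5} - \frac{46 i \sqrt{51}}{3}$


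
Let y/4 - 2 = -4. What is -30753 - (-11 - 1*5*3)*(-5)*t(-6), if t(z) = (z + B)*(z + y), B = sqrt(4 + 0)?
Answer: -38033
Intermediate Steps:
y = -8 (y = 8 + 4*(-4) = 8 - 16 = -8)
B = 2 (B = sqrt(4) = 2)
t(z) = (-8 + z)*(2 + z) (t(z) = (z + 2)*(z - 8) = (2 + z)*(-8 + z) = (-8 + z)*(2 + z))
-30753 - (-11 - 1*5*3)*(-5)*t(-6) = -30753 - (-11 - 1*5*3)*(-5)*(-16 + (-6)**2 - 6*(-6)) = -30753 - (-11 - 5*3)*(-5)*(-16 + 36 + 36) = -30753 - (-11 - 1*15)*(-5)*56 = -30753 - (-11 - 15)*(-5)*56 = -30753 - (-26*(-5))*56 = -30753 - 130*56 = -30753 - 1*7280 = -30753 - 7280 = -38033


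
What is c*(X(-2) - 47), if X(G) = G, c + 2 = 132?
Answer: -6370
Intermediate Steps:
c = 130 (c = -2 + 132 = 130)
c*(X(-2) - 47) = 130*(-2 - 47) = 130*(-49) = -6370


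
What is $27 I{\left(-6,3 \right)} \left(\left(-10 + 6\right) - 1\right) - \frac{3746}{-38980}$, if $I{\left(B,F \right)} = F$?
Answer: $- \frac{7891577}{19490} \approx -404.9$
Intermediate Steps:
$27 I{\left(-6,3 \right)} \left(\left(-10 + 6\right) - 1\right) - \frac{3746}{-38980} = 27 \cdot 3 \left(\left(-10 + 6\right) - 1\right) - \frac{3746}{-38980} = 81 \left(-4 - 1\right) - - \frac{1873}{19490} = 81 \left(-5\right) + \frac{1873}{19490} = -405 + \frac{1873}{19490} = - \frac{7891577}{19490}$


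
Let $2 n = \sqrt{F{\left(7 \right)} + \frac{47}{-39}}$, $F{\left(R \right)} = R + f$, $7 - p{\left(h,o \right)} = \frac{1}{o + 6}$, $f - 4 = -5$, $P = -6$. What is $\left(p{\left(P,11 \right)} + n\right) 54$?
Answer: $\frac{6372}{17} + \frac{9 \sqrt{7293}}{13} \approx 433.95$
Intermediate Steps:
$f = -1$ ($f = 4 - 5 = -1$)
$p{\left(h,o \right)} = 7 - \frac{1}{6 + o}$ ($p{\left(h,o \right)} = 7 - \frac{1}{o + 6} = 7 - \frac{1}{6 + o}$)
$F{\left(R \right)} = -1 + R$ ($F{\left(R \right)} = R - 1 = -1 + R$)
$n = \frac{\sqrt{7293}}{78}$ ($n = \frac{\sqrt{\left(-1 + 7\right) + \frac{47}{-39}}}{2} = \frac{\sqrt{6 + 47 \left(- \frac{1}{39}\right)}}{2} = \frac{\sqrt{6 - \frac{47}{39}}}{2} = \frac{\sqrt{\frac{187}{39}}}{2} = \frac{\frac{1}{39} \sqrt{7293}}{2} = \frac{\sqrt{7293}}{78} \approx 1.0949$)
$\left(p{\left(P,11 \right)} + n\right) 54 = \left(\frac{41 + 7 \cdot 11}{6 + 11} + \frac{\sqrt{7293}}{78}\right) 54 = \left(\frac{41 + 77}{17} + \frac{\sqrt{7293}}{78}\right) 54 = \left(\frac{1}{17} \cdot 118 + \frac{\sqrt{7293}}{78}\right) 54 = \left(\frac{118}{17} + \frac{\sqrt{7293}}{78}\right) 54 = \frac{6372}{17} + \frac{9 \sqrt{7293}}{13}$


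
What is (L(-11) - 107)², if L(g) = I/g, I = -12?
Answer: 1357225/121 ≈ 11217.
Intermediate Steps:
L(g) = -12/g
(L(-11) - 107)² = (-12/(-11) - 107)² = (-12*(-1/11) - 107)² = (12/11 - 107)² = (-1165/11)² = 1357225/121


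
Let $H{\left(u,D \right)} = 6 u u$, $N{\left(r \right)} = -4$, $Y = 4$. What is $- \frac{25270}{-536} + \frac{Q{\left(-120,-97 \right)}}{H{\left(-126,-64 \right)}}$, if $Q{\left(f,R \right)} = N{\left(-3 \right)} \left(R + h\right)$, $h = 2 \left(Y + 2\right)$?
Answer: $\frac{150456335}{3191076} \approx 47.149$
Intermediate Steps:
$H{\left(u,D \right)} = 6 u^{2}$
$h = 12$ ($h = 2 \left(4 + 2\right) = 2 \cdot 6 = 12$)
$Q{\left(f,R \right)} = -48 - 4 R$ ($Q{\left(f,R \right)} = - 4 \left(R + 12\right) = - 4 \left(12 + R\right) = -48 - 4 R$)
$- \frac{25270}{-536} + \frac{Q{\left(-120,-97 \right)}}{H{\left(-126,-64 \right)}} = - \frac{25270}{-536} + \frac{-48 - -388}{6 \left(-126\right)^{2}} = \left(-25270\right) \left(- \frac{1}{536}\right) + \frac{-48 + 388}{6 \cdot 15876} = \frac{12635}{268} + \frac{340}{95256} = \frac{12635}{268} + 340 \cdot \frac{1}{95256} = \frac{12635}{268} + \frac{85}{23814} = \frac{150456335}{3191076}$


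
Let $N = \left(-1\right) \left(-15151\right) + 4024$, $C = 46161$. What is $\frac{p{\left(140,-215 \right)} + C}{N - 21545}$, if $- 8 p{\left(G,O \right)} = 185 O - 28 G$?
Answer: $- \frac{137661}{6320} \approx -21.782$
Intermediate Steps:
$p{\left(G,O \right)} = - \frac{185 O}{8} + \frac{7 G}{2}$ ($p{\left(G,O \right)} = - \frac{185 O - 28 G}{8} = - \frac{- 28 G + 185 O}{8} = - \frac{185 O}{8} + \frac{7 G}{2}$)
$N = 19175$ ($N = 15151 + 4024 = 19175$)
$\frac{p{\left(140,-215 \right)} + C}{N - 21545} = \frac{\left(\left(- \frac{185}{8}\right) \left(-215\right) + \frac{7}{2} \cdot 140\right) + 46161}{19175 - 21545} = \frac{\left(\frac{39775}{8} + 490\right) + 46161}{19175 - 21545} = \frac{\frac{43695}{8} + 46161}{19175 - 21545} = \frac{412983}{8 \left(-2370\right)} = \frac{412983}{8} \left(- \frac{1}{2370}\right) = - \frac{137661}{6320}$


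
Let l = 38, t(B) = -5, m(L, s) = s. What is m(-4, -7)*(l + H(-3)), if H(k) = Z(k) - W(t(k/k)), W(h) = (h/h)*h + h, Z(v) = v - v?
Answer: -336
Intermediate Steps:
Z(v) = 0
W(h) = 2*h (W(h) = 1*h + h = h + h = 2*h)
H(k) = 10 (H(k) = 0 - 2*(-5) = 0 - 1*(-10) = 0 + 10 = 10)
m(-4, -7)*(l + H(-3)) = -7*(38 + 10) = -7*48 = -336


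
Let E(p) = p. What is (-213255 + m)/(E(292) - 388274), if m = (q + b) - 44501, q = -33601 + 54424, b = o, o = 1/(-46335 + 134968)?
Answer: 10500041294/17194004303 ≈ 0.61068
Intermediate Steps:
o = 1/88633 ≈ 1.1282e-5
b = 1/88633 ≈ 1.1282e-5
q = 20823
m = -2098652173/88633 (m = (20823 + 1/88633) - 44501 = 1845604960/88633 - 44501 = -2098652173/88633 ≈ -23678.)
(-213255 + m)/(E(292) - 388274) = (-213255 - 2098652173/88633)/(292 - 388274) = -21000082588/88633/(-387982) = -21000082588/88633*(-1/387982) = 10500041294/17194004303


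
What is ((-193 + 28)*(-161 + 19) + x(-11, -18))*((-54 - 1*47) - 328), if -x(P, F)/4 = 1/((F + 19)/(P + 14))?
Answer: -10046322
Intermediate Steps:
x(P, F) = -4*(14 + P)/(19 + F) (x(P, F) = -4*(P + 14)/(F + 19) = -4*(14 + P)/(19 + F))
((-193 + 28)*(-161 + 19) + x(-11, -18))*((-54 - 1*47) - 328) = ((-193 + 28)*(-161 + 19) + 4*(-14 - 1*(-11))/(19 - 18))*((-54 - 1*47) - 328) = (-165*(-142) + 4*(-14 + 11)/1)*((-54 - 47) - 328) = (23430 + 4*1*(-3))*(-101 - 328) = (23430 - 12)*(-429) = 23418*(-429) = -10046322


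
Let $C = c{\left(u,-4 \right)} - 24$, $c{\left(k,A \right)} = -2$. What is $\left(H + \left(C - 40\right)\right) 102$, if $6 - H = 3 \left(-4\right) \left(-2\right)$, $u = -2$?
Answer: $-8568$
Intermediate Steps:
$H = -18$ ($H = 6 - 3 \left(-4\right) \left(-2\right) = 6 - \left(-12\right) \left(-2\right) = 6 - 24 = -18$)
$C = -26$ ($C = -2 - 24 = -26$)
$\left(H + \left(C - 40\right)\right) 102 = \left(-18 - 66\right) 102 = \left(-84\right) 102 = -8568$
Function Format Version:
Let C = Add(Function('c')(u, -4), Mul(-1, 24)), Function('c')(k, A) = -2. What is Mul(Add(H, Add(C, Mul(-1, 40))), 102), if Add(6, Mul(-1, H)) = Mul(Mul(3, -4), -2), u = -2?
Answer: -8568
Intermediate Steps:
H = -18 (H = Add(6, Mul(-1, Mul(Mul(3, -4), -2))) = Add(6, Mul(-1, Mul(-12, -2))) = Add(6, Mul(-1, 24)) = Add(6, -24) = -18)
C = -26 (C = Add(-2, Mul(-1, 24)) = Add(-2, -24) = -26)
Mul(Add(H, Add(C, Mul(-1, 40))), 102) = Mul(Add(-18, Add(-26, Mul(-1, 40))), 102) = Mul(Add(-18, Add(-26, -40)), 102) = Mul(Add(-18, -66), 102) = Mul(-84, 102) = -8568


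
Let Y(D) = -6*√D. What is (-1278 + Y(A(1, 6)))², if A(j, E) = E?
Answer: 1633500 + 15336*√6 ≈ 1.6711e+6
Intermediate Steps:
(-1278 + Y(A(1, 6)))² = (-1278 - 6*√6)²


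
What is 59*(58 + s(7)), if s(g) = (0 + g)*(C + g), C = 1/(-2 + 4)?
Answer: 13039/2 ≈ 6519.5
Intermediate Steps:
C = ½ (C = 1/2 = ½ ≈ 0.50000)
s(g) = g*(½ + g) (s(g) = (0 + g)*(½ + g) = g*(½ + g))
59*(58 + s(7)) = 59*(58 + 7*(½ + 7)) = 59*(58 + 7*(15/2)) = 59*(58 + 105/2) = 59*(221/2) = 13039/2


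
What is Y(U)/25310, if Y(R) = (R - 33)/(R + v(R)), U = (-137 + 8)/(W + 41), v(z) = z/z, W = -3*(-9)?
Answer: 2373/1543910 ≈ 0.0015370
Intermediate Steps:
W = 27
v(z) = 1
U = -129/68 (U = (-137 + 8)/(27 + 41) = -129/68 ≈ -1.8971)
Y(R) = (-33 + R)/(1 + R) (Y(R) = (R - 33)/(R + 1) = (-33 + R)/(1 + R))
Y(U)/25310 = ((-33 - 129/68)/(1 - 129/68))/25310 = (-2373/68/(-61/68))*(1/25310) = -68/61*(-2373/68)*(1/25310) = (2373/61)*(1/25310) = 2373/1543910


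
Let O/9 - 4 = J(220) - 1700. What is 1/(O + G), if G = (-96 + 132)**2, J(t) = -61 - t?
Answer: -1/16497 ≈ -6.0617e-5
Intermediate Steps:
G = 1296 (G = 36**2 = 1296)
O = -17793 (O = 36 + 9*((-61 - 1*220) - 1700) = 36 + 9*((-61 - 220) - 1700) = 36 + 9*(-281 - 1700) = 36 + 9*(-1981) = 36 - 17829 = -17793)
1/(O + G) = 1/(-17793 + 1296) = 1/(-16497) = -1/16497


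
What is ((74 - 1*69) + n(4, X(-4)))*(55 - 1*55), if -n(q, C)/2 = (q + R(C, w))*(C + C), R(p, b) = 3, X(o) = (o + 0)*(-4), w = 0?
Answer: 0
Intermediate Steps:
X(o) = -4*o (X(o) = o*(-4) = -4*o)
n(q, C) = -4*C*(3 + q) (n(q, C) = -2*(q + 3)*(C + C) = -2*(3 + q)*2*C = -4*C*(3 + q))
((74 - 1*69) + n(4, X(-4)))*(55 - 1*55) = ((74 - 1*69) - 4*(-4*(-4))*(3 + 4))*(55 - 1*55) = ((74 - 69) - 4*16*7)*(55 - 55) = (5 - 448)*0 = -443*0 = 0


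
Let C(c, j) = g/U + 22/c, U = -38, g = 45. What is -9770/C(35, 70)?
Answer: 12994100/739 ≈ 17583.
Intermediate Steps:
C(c, j) = -45/38 + 22/c (C(c, j) = 45/(-38) + 22/c = 45*(-1/38) + 22/c = -45/38 + 22/c)
-9770/C(35, 70) = -9770/(-45/38 + 22/35) = -9770/(-739/1330) = -9770*(-1330/739) = 12994100/739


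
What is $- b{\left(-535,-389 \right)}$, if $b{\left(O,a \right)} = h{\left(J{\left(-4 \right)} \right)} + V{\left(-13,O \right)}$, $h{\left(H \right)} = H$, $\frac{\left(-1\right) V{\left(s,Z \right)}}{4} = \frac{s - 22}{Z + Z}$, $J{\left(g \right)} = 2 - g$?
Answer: $- \frac{628}{107} \approx -5.8692$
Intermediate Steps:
$V{\left(s,Z \right)} = - \frac{2 \left(-22 + s\right)}{Z}$ ($V{\left(s,Z \right)} = - 4 \frac{s - 22}{Z + Z} = - 4 \frac{-22 + s}{2 Z} = - \frac{2 \left(-22 + s\right)}{Z}$)
$b{\left(O,a \right)} = 6 + \frac{70}{O}$ ($b{\left(O,a \right)} = \left(2 - -4\right) + \frac{2 \left(22 - -13\right)}{O} = \left(2 + 4\right) + \frac{2 \left(22 + 13\right)}{O} = 6 + 2 \frac{1}{O} 35 = 6 + \frac{70}{O}$)
$- b{\left(-535,-389 \right)} = - (6 + \frac{70}{-535}) = - (6 + 70 \left(- \frac{1}{535}\right)) = - (6 - \frac{14}{107}) = \left(-1\right) \frac{628}{107} = - \frac{628}{107}$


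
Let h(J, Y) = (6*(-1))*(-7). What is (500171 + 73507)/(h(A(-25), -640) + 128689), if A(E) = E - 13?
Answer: 19782/4439 ≈ 4.4564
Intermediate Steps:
A(E) = -13 + E
h(J, Y) = 42 (h(J, Y) = -6*(-7) = 42)
(500171 + 73507)/(h(A(-25), -640) + 128689) = (500171 + 73507)/(42 + 128689) = 573678/128731 = 573678*(1/128731) = 19782/4439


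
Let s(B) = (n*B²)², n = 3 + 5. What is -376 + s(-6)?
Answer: 82568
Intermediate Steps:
n = 8
s(B) = 64*B⁴ (s(B) = (8*B²)² = 64*B⁴)
-376 + s(-6) = -376 + 64*(-6)⁴ = -376 + 64*1296 = -376 + 82944 = 82568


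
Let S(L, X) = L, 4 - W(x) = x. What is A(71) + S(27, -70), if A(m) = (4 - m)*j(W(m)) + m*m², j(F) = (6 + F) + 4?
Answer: 361757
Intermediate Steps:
W(x) = 4 - x
j(F) = 10 + F
A(m) = m³ + (4 - m)*(14 - m) (A(m) = (4 - m)*(10 + (4 - m)) + m*m² = (4 - m)*(14 - m) + m³ = m³ + (4 - m)*(14 - m))
A(71) + S(27, -70) = (56 + 71² + 71³ - 18*71) + 27 = (56 + 5041 + 357911 - 1278) + 27 = 361730 + 27 = 361757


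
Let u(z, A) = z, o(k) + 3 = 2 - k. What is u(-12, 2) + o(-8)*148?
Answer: 1024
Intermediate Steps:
o(k) = -1 - k (o(k) = -3 + (2 - k) = -1 - k)
u(-12, 2) + o(-8)*148 = -12 + (-1 - 1*(-8))*148 = -12 + (-1 + 8)*148 = -12 + 7*148 = -12 + 1036 = 1024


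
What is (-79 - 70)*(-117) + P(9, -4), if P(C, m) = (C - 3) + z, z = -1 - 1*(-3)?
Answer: 17441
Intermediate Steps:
z = 2 (z = -1 + 3 = 2)
P(C, m) = -1 + C (P(C, m) = (C - 3) + 2 = (-3 + C) + 2 = -1 + C)
(-79 - 70)*(-117) + P(9, -4) = (-79 - 70)*(-117) + (-1 + 9) = -149*(-117) + 8 = 17433 + 8 = 17441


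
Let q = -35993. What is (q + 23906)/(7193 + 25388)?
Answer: -12087/32581 ≈ -0.37098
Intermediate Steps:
(q + 23906)/(7193 + 25388) = (-35993 + 23906)/(7193 + 25388) = -12087/32581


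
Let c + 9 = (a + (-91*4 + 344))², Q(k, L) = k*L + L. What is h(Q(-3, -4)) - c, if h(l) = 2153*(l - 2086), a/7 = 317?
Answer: -9309526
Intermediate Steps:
a = 2219 (a = 7*317 = 2219)
Q(k, L) = L + L*k (Q(k, L) = L*k + L = L + L*k)
h(l) = -4491158 + 2153*l (h(l) = 2153*(-2086 + l) = -4491158 + 2153*l)
c = 4835592 (c = -9 + (2219 + (-91*4 + 344))² = -9 + (2219 + (-364 + 344))² = -9 + (2219 - 20)² = -9 + 2199² = -9 + 4835601 = 4835592)
h(Q(-3, -4)) - c = (-4491158 + 2153*(-4*(1 - 3))) - 1*4835592 = (-4491158 + 2153*(-4*(-2))) - 4835592 = (-4491158 + 2153*8) - 4835592 = (-4491158 + 17224) - 4835592 = -4473934 - 4835592 = -9309526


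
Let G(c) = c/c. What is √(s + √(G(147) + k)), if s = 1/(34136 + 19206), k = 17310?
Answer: √(53342 + 2845368964*√17311)/53342 ≈ 11.470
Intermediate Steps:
G(c) = 1
s = 1/53342 ≈ 1.8747e-5
√(s + √(G(147) + k)) = √(1/53342 + √(1 + 17310)) = √(1/53342 + √17311)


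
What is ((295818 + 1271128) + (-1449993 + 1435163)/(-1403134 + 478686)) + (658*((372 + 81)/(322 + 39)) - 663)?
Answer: 261492246847903/166862864 ≈ 1.5671e+6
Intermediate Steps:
((295818 + 1271128) + (-1449993 + 1435163)/(-1403134 + 478686)) + (658*((372 + 81)/(322 + 39)) - 663) = (1566946 - 14830/(-924448)) + (658*(453/361) - 663) = (1566946 - 14830*(-1/924448)) + (658*(453*(1/361)) - 663) = (1566946 + 7415/462224) + (658*(453/361) - 663) = 724280055319/462224 + (298074/361 - 663) = 724280055319/462224 + 58731/361 = 261492246847903/166862864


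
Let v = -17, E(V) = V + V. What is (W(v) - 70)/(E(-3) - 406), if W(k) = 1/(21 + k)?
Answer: 279/1648 ≈ 0.16930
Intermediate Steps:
E(V) = 2*V
(W(v) - 70)/(E(-3) - 406) = (1/(21 - 17) - 70)/(2*(-3) - 406) = (1/4 - 70)/(-6 - 406) = (¼ - 70)/(-412) = -279/4*(-1/412) = 279/1648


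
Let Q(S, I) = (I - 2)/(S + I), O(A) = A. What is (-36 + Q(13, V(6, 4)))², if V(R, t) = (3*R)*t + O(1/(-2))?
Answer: 35343025/28561 ≈ 1237.5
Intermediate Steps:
V(R, t) = -½ + 3*R*t (V(R, t) = (3*R)*t + 1/(-2) = 3*R*t - ½ = -½ + 3*R*t)
Q(S, I) = (-2 + I)/(I + S)
(-36 + Q(13, V(6, 4)))² = (-36 + (-2 + (-½ + 3*6*4))/((-½ + 3*6*4) + 13))² = (-36 + (-2 + (-½ + 72))/((-½ + 72) + 13))² = (-36 + (-2 + 143/2)/(143/2 + 13))² = (-36 + (139/2)/(169/2))² = (-36 + (2/169)*(139/2))² = (-36 + 139/169)² = (-5945/169)² = 35343025/28561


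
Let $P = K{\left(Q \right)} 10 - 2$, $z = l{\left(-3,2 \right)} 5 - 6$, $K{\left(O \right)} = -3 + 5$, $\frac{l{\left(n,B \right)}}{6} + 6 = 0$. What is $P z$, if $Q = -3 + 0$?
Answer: $-3348$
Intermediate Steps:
$l{\left(n,B \right)} = -36$ ($l{\left(n,B \right)} = -36 + 6 \cdot 0 = -36 + 0 = -36$)
$Q = -3$
$K{\left(O \right)} = 2$
$z = -186$ ($z = \left(-36\right) 5 - 6 = -180 - 6 = -186$)
$P = 18$ ($P = 2 \cdot 10 - 2 = 20 - 2 = 18$)
$P z = 18 \left(-186\right) = -3348$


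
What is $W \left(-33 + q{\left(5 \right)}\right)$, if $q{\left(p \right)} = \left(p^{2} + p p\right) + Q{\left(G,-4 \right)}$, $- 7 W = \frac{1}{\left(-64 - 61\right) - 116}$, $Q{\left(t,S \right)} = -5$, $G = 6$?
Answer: $\frac{12}{1687} \approx 0.0071132$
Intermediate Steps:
$W = \frac{1}{1687}$ ($W = - \frac{1}{7 \left(\left(-64 - 61\right) - 116\right)} = - \frac{1}{7 \left(-125 - 116\right)} = - \frac{1}{7 \left(-241\right)} = \left(- \frac{1}{7}\right) \left(- \frac{1}{241}\right) = \frac{1}{1687} \approx 0.00059277$)
$q{\left(p \right)} = -5 + 2 p^{2}$ ($q{\left(p \right)} = \left(p^{2} + p p\right) - 5 = \left(p^{2} + p^{2}\right) - 5 = 2 p^{2} - 5 = -5 + 2 p^{2}$)
$W \left(-33 + q{\left(5 \right)}\right) = \frac{-33 - \left(5 - 2 \cdot 5^{2}\right)}{1687} = \frac{-33 + \left(-5 + 2 \cdot 25\right)}{1687} = \frac{-33 + \left(-5 + 50\right)}{1687} = \frac{-33 + 45}{1687} = \frac{1}{1687} \cdot 12 = \frac{12}{1687}$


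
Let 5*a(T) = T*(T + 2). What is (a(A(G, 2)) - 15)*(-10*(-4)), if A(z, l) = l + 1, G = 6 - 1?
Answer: -480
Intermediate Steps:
G = 5
A(z, l) = 1 + l
a(T) = T*(2 + T)/5 (a(T) = (T*(T + 2))/5 = (T*(2 + T))/5 = T*(2 + T)/5)
(a(A(G, 2)) - 15)*(-10*(-4)) = ((1 + 2)*(2 + (1 + 2))/5 - 15)*(-10*(-4)) = ((1/5)*3*(2 + 3) - 15)*40 = ((1/5)*3*5 - 15)*40 = (3 - 15)*40 = -12*40 = -480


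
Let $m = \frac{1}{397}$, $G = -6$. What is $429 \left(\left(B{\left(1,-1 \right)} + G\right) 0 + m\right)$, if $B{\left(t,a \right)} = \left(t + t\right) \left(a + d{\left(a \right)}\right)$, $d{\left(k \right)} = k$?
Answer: $\frac{429}{397} \approx 1.0806$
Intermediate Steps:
$B{\left(t,a \right)} = 4 a t$ ($B{\left(t,a \right)} = \left(t + t\right) \left(a + a\right) = 2 t 2 a = 4 a t$)
$m = \frac{1}{397} \approx 0.0025189$
$429 \left(\left(B{\left(1,-1 \right)} + G\right) 0 + m\right) = 429 \left(\left(4 \left(-1\right) 1 - 6\right) 0 + \frac{1}{397}\right) = 429 \left(\left(-4 - 6\right) 0 + \frac{1}{397}\right) = 429 \left(\left(-10\right) 0 + \frac{1}{397}\right) = 429 \left(0 + \frac{1}{397}\right) = 429 \cdot \frac{1}{397} = \frac{429}{397}$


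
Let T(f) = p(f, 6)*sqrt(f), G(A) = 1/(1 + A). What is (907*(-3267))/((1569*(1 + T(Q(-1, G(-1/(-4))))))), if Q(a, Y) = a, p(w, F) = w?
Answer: -987723/1046 - 987723*I/1046 ≈ -944.29 - 944.29*I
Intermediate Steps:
T(f) = f**(3/2) (T(f) = f*sqrt(f) = f**(3/2))
(907*(-3267))/((1569*(1 + T(Q(-1, G(-1/(-4))))))) = (907*(-3267))/((1569*(1 + (-1)**(3/2)))) = -(987723/1046 + 987723*I/1046) = -2963169*(1569 + 1569*I)/4923522 = -329241*(1569 + 1569*I)/547058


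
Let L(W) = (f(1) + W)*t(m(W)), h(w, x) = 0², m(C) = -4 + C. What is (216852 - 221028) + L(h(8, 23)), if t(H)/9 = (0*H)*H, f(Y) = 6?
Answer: -4176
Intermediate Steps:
h(w, x) = 0
t(H) = 0 (t(H) = 9*((0*H)*H) = 9*(0*H) = 9*0 = 0)
L(W) = 0 (L(W) = (6 + W)*0 = 0)
(216852 - 221028) + L(h(8, 23)) = (216852 - 221028) + 0 = -4176 + 0 = -4176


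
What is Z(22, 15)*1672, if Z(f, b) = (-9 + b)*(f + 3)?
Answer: 250800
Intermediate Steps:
Z(f, b) = (-9 + b)*(3 + f)
Z(22, 15)*1672 = (-27 - 9*22 + 3*15 + 15*22)*1672 = (-27 - 198 + 45 + 330)*1672 = 150*1672 = 250800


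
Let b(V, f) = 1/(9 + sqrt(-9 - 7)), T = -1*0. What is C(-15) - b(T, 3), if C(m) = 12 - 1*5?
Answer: 670/97 + 4*I/97 ≈ 6.9072 + 0.041237*I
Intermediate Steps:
C(m) = 7 (C(m) = 12 - 5 = 7)
T = 0
b(V, f) = (9 - 4*I)/97 (b(V, f) = 1/(9 + sqrt(-16)) = 1/(9 + 4*I) = (9 - 4*I)/97)
C(-15) - b(T, 3) = 7 - (9/97 - 4*I/97) = 7 + (-9/97 + 4*I/97) = 670/97 + 4*I/97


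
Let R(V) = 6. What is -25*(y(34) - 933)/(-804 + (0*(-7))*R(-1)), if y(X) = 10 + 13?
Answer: -11375/402 ≈ -28.296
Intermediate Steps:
y(X) = 23
-25*(y(34) - 933)/(-804 + (0*(-7))*R(-1)) = -25*(23 - 933)/(-804 + (0*(-7))*6) = -(-22750)/(-804 + 0*6) = -(-22750)/(-804 + 0) = -(-22750)/(-804) = -(-22750)*(-1)/804 = -25*455/402 = -11375/402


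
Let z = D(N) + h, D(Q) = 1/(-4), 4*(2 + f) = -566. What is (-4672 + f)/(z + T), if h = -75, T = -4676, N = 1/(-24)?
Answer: 19262/19005 ≈ 1.0135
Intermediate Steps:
N = -1/24 ≈ -0.041667
f = -287/2 (f = -2 + (1/4)*(-566) = -2 - 283/2 = -287/2 ≈ -143.50)
D(Q) = -1/4
z = -301/4 (z = -1/4 - 75 = -301/4 ≈ -75.250)
(-4672 + f)/(z + T) = (-4672 - 287/2)/(-301/4 - 4676) = -9631/(2*(-19005/4)) = -9631/2*(-4/19005) = 19262/19005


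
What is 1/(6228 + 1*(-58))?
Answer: 1/6170 ≈ 0.00016207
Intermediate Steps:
1/(6228 + 1*(-58)) = 1/(6228 - 58) = 1/6170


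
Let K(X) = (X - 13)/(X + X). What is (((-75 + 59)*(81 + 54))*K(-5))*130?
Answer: -505440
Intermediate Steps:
K(X) = (-13 + X)/(2*X) (K(X) = (-13 + X)/((2*X)) = (-13 + X)*(1/(2*X)) = (-13 + X)/(2*X))
(((-75 + 59)*(81 + 54))*K(-5))*130 = (((-75 + 59)*(81 + 54))*((½)*(-13 - 5)/(-5)))*130 = ((-16*135)*((½)*(-⅕)*(-18)))*130 = -2160*9/5*130 = -3888*130 = -505440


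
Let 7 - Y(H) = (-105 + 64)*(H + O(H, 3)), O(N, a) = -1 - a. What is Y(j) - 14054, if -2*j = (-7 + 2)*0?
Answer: -14211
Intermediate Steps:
j = 0 (j = -(-7 + 2)*0/2 = -(-5)*0/2 = -½*0 = 0)
Y(H) = -157 + 41*H (Y(H) = 7 - (-105 + 64)*(H + (-1 - 1*3)) = 7 - (-41)*(H + (-1 - 3)) = 7 - (-41)*(H - 4) = 7 - (-41)*(-4 + H) = 7 - (164 - 41*H) = 7 + (-164 + 41*H) = -157 + 41*H)
Y(j) - 14054 = (-157 + 41*0) - 14054 = (-157 + 0) - 14054 = -157 - 14054 = -14211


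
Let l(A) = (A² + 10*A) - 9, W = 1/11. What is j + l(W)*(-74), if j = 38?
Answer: 76970/121 ≈ 636.12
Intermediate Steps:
W = 1/11 ≈ 0.090909
l(A) = -9 + A² + 10*A
j + l(W)*(-74) = 38 + (-9 + (1/11)² + 10*(1/11))*(-74) = 38 + (-9 + 1/121 + 10/11)*(-74) = 38 - 978/121*(-74) = 38 + 72372/121 = 76970/121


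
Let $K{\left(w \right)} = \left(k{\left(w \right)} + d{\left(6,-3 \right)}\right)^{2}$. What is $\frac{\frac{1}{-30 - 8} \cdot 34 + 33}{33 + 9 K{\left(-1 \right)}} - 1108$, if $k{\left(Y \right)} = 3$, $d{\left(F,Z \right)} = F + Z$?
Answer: $- \frac{7514954}{6783} \approx -1107.9$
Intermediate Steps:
$K{\left(w \right)} = 36$ ($K{\left(w \right)} = \left(3 + \left(6 - 3\right)\right)^{2} = \left(3 + 3\right)^{2} = 6^{2} = 36$)
$\frac{\frac{1}{-30 - 8} \cdot 34 + 33}{33 + 9 K{\left(-1 \right)}} - 1108 = \frac{\frac{1}{-30 - 8} \cdot 34 + 33}{33 + 9 \cdot 36} - 1108 = \frac{\frac{1}{-38} \cdot 34 + 33}{33 + 324} - 1108 = \frac{\left(- \frac{1}{38}\right) 34 + 33}{357} - 1108 = \left(- \frac{17}{19} + 33\right) \frac{1}{357} - 1108 = \frac{610}{19} \cdot \frac{1}{357} - 1108 = \frac{610}{6783} - 1108 = - \frac{7514954}{6783}$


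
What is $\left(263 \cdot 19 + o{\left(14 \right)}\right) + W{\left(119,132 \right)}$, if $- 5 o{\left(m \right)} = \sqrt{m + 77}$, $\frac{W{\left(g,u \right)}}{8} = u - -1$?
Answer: $6061 - \frac{\sqrt{91}}{5} \approx 6059.1$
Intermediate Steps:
$W{\left(g,u \right)} = 8 + 8 u$ ($W{\left(g,u \right)} = 8 \left(u - -1\right) = 8 \left(u + 1\right) = 8 \left(1 + u\right) = 8 + 8 u$)
$o{\left(m \right)} = - \frac{\sqrt{77 + m}}{5}$ ($o{\left(m \right)} = - \frac{\sqrt{m + 77}}{5} = - \frac{\sqrt{77 + m}}{5}$)
$\left(263 \cdot 19 + o{\left(14 \right)}\right) + W{\left(119,132 \right)} = \left(263 \cdot 19 - \frac{\sqrt{77 + 14}}{5}\right) + \left(8 + 8 \cdot 132\right) = \left(4997 - \frac{\sqrt{91}}{5}\right) + \left(8 + 1056\right) = \left(4997 - \frac{\sqrt{91}}{5}\right) + 1064 = 6061 - \frac{\sqrt{91}}{5}$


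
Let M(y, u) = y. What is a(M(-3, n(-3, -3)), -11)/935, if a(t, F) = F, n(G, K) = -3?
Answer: -1/85 ≈ -0.011765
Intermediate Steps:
a(M(-3, n(-3, -3)), -11)/935 = -11/935 = -11*1/935 = -1/85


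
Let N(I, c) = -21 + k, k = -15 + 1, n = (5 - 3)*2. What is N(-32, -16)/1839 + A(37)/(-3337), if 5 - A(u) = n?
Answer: -118634/6136743 ≈ -0.019332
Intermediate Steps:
n = 4 (n = 2*2 = 4)
A(u) = 1 (A(u) = 5 - 1*4 = 5 - 4 = 1)
k = -14
N(I, c) = -35 (N(I, c) = -21 - 14 = -35)
N(-32, -16)/1839 + A(37)/(-3337) = -35/1839 + 1/(-3337) = -35*1/1839 + 1*(-1/3337) = -35/1839 - 1/3337 = -118634/6136743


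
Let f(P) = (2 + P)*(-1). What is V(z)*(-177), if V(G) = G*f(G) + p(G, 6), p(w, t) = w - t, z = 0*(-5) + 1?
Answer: 1416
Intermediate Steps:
f(P) = -2 - P
z = 1 (z = 0 + 1 = 1)
V(G) = -6 + G + G*(-2 - G) (V(G) = G*(-2 - G) + (G - 1*6) = G*(-2 - G) + (G - 6) = G*(-2 - G) + (-6 + G) = -6 + G + G*(-2 - G))
V(z)*(-177) = (-6 + 1 - 1*1*(2 + 1))*(-177) = (-6 + 1 - 1*1*3)*(-177) = (-6 + 1 - 3)*(-177) = -8*(-177) = 1416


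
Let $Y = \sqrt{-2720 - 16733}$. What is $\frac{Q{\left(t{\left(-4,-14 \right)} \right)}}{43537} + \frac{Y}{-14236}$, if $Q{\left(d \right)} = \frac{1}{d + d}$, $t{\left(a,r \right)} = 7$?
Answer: $\frac{1}{609518} - \frac{7 i \sqrt{397}}{14236} \approx 1.6406 \cdot 10^{-6} - 0.0097973 i$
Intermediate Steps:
$Q{\left(d \right)} = \frac{1}{2 d}$
$Y = 7 i \sqrt{397}$ ($Y = \sqrt{-19453} = 7 i \sqrt{397} \approx 139.47 i$)
$\frac{Q{\left(t{\left(-4,-14 \right)} \right)}}{43537} + \frac{Y}{-14236} = \frac{\frac{1}{2} \cdot \frac{1}{7}}{43537} + \frac{7 i \sqrt{397}}{-14236} = \frac{1}{2} \cdot \frac{1}{7} \cdot \frac{1}{43537} + 7 i \sqrt{397} \left(- \frac{1}{14236}\right) = \frac{1}{14} \cdot \frac{1}{43537} - \frac{7 i \sqrt{397}}{14236} = \frac{1}{609518} - \frac{7 i \sqrt{397}}{14236}$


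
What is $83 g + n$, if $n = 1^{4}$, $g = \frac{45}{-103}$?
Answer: $- \frac{3632}{103} \approx -35.262$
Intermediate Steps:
$g = - \frac{45}{103}$ ($g = 45 \left(- \frac{1}{103}\right) = - \frac{45}{103} \approx -0.43689$)
$n = 1$
$83 g + n = 83 \left(- \frac{45}{103}\right) + 1 = - \frac{3735}{103} + 1 = - \frac{3632}{103}$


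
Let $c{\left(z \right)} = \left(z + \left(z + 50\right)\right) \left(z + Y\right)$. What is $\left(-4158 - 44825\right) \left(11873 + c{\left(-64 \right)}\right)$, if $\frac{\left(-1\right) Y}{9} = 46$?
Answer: $-2407857331$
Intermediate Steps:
$Y = -414$ ($Y = \left(-9\right) 46 = -414$)
$c{\left(z \right)} = \left(-414 + z\right) \left(50 + 2 z\right)$ ($c{\left(z \right)} = \left(z + \left(z + 50\right)\right) \left(z - 414\right) = \left(z + \left(50 + z\right)\right) \left(-414 + z\right) = \left(50 + 2 z\right) \left(-414 + z\right) = \left(-414 + z\right) \left(50 + 2 z\right)$)
$\left(-4158 - 44825\right) \left(11873 + c{\left(-64 \right)}\right) = \left(-4158 - 44825\right) \left(11873 - \left(-29092 - 8192\right)\right) = - 48983 \left(11873 + \left(-20700 + 49792 + 2 \cdot 4096\right)\right) = - 48983 \left(11873 + \left(-20700 + 49792 + 8192\right)\right) = - 48983 \left(11873 + 37284\right) = \left(-48983\right) 49157 = -2407857331$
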